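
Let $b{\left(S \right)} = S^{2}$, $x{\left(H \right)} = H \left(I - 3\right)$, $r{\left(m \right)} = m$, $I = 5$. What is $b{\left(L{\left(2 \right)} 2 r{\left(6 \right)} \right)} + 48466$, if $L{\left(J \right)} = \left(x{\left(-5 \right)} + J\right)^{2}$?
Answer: $638290$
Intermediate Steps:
$x{\left(H \right)} = 2 H$ ($x{\left(H \right)} = H \left(5 - 3\right) = H 2 = 2 H$)
$L{\left(J \right)} = \left(-10 + J\right)^{2}$ ($L{\left(J \right)} = \left(2 \left(-5\right) + J\right)^{2} = \left(-10 + J\right)^{2}$)
$b{\left(L{\left(2 \right)} 2 r{\left(6 \right)} \right)} + 48466 = \left(\left(-10 + 2\right)^{2} \cdot 2 \cdot 6\right)^{2} + 48466 = \left(\left(-8\right)^{2} \cdot 2 \cdot 6\right)^{2} + 48466 = \left(64 \cdot 2 \cdot 6\right)^{2} + 48466 = \left(128 \cdot 6\right)^{2} + 48466 = 768^{2} + 48466 = 589824 + 48466 = 638290$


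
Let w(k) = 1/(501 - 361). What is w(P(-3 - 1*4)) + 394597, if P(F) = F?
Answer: 55243581/140 ≈ 3.9460e+5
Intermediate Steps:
w(k) = 1/140
w(P(-3 - 1*4)) + 394597 = 1/140 + 394597 = 55243581/140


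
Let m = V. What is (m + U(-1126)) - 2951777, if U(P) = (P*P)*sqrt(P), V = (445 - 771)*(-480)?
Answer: -2795297 + 1267876*I*sqrt(1126) ≈ -2.7953e+6 + 4.2545e+7*I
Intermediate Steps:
V = 156480 (V = -326*(-480) = 156480)
U(P) = P**(5/2) (U(P) = P**2*sqrt(P) = P**(5/2))
m = 156480
(m + U(-1126)) - 2951777 = (156480 + (-1126)**(5/2)) - 2951777 = (156480 + 1267876*I*sqrt(1126)) - 2951777 = -2795297 + 1267876*I*sqrt(1126)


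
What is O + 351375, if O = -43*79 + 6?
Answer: 347984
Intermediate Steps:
O = -3391 (O = -3397 + 6 = -3391)
O + 351375 = -3391 + 351375 = 347984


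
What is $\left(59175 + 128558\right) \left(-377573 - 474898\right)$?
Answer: $-160036938243$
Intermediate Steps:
$\left(59175 + 128558\right) \left(-377573 - 474898\right) = 187733 \left(-852471\right) = -160036938243$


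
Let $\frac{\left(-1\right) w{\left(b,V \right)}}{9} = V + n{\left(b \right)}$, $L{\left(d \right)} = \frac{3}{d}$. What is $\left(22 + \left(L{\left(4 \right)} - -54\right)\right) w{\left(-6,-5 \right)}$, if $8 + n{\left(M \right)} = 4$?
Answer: $\frac{24867}{4} \approx 6216.8$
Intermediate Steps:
$n{\left(M \right)} = -4$ ($n{\left(M \right)} = -8 + 4 = -4$)
$w{\left(b,V \right)} = 36 - 9 V$ ($w{\left(b,V \right)} = - 9 \left(V - 4\right) = - 9 \left(-4 + V\right) = 36 - 9 V$)
$\left(22 + \left(L{\left(4 \right)} - -54\right)\right) w{\left(-6,-5 \right)} = \left(22 + \left(\frac{3}{4} - -54\right)\right) \left(36 - -45\right) = \left(22 + \left(3 \cdot \frac{1}{4} + 54\right)\right) \left(36 + 45\right) = \left(22 + \left(\frac{3}{4} + 54\right)\right) 81 = \left(22 + \frac{219}{4}\right) 81 = \frac{307}{4} \cdot 81 = \frac{24867}{4}$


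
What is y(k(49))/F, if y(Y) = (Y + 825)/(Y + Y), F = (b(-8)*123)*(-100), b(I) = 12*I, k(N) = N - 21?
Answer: 853/66124800 ≈ 1.2900e-5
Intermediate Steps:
k(N) = -21 + N
F = 1180800 (F = ((12*(-8))*123)*(-100) = -96*123*(-100) = -11808*(-100) = 1180800)
y(Y) = (825 + Y)/(2*Y) (y(Y) = (825 + Y)/((2*Y)) = (825 + Y)*(1/(2*Y)) = (825 + Y)/(2*Y))
y(k(49))/F = ((825 + (-21 + 49))/(2*(-21 + 49)))/1180800 = ((½)*(825 + 28)/28)*(1/1180800) = ((½)*(1/28)*853)*(1/1180800) = (853/56)*(1/1180800) = 853/66124800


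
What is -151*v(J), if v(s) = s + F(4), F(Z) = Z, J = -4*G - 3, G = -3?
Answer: -1963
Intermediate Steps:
J = 9 (J = -4*(-3) - 3 = 12 - 3 = 9)
v(s) = 4 + s (v(s) = s + 4 = 4 + s)
-151*v(J) = -151*(4 + 9) = -151*13 = -1963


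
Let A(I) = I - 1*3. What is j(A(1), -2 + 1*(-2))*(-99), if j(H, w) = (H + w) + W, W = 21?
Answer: -1485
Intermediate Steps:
A(I) = -3 + I (A(I) = I - 3 = -3 + I)
j(H, w) = 21 + H + w (j(H, w) = (H + w) + 21 = 21 + H + w)
j(A(1), -2 + 1*(-2))*(-99) = (21 + (-3 + 1) + (-2 + 1*(-2)))*(-99) = (21 - 2 + (-2 - 2))*(-99) = (21 - 2 - 4)*(-99) = 15*(-99) = -1485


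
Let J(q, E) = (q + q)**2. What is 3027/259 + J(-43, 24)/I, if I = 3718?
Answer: 6584975/481481 ≈ 13.676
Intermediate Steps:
J(q, E) = 4*q**2 (J(q, E) = (2*q)**2 = 4*q**2)
3027/259 + J(-43, 24)/I = 3027/259 + (4*(-43)**2)/3718 = 3027*(1/259) + (4*1849)*(1/3718) = 3027/259 + 7396*(1/3718) = 3027/259 + 3698/1859 = 6584975/481481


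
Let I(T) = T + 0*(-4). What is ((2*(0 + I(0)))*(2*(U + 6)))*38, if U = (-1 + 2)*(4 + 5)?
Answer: 0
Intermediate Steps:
I(T) = T (I(T) = T + 0 = T)
U = 9 (U = 1*9 = 9)
((2*(0 + I(0)))*(2*(U + 6)))*38 = ((2*(0 + 0))*(2*(9 + 6)))*38 = ((2*0)*(2*15))*38 = (0*30)*38 = 0*38 = 0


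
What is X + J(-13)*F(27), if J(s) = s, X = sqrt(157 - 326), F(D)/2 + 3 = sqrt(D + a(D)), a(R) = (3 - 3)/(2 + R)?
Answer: 78 - 78*sqrt(3) + 13*I ≈ -57.1 + 13.0*I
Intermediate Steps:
a(R) = 0 (a(R) = 0/(2 + R) = 0)
F(D) = -6 + 2*sqrt(D) (F(D) = -6 + 2*sqrt(D + 0) = -6 + 2*sqrt(D))
X = 13*I (X = sqrt(-169) = 13*I ≈ 13.0*I)
X + J(-13)*F(27) = 13*I - 13*(-6 + 2*sqrt(27)) = 13*I - 13*(-6 + 2*(3*sqrt(3))) = 13*I - 13*(-6 + 6*sqrt(3)) = 13*I + (78 - 78*sqrt(3)) = 78 - 78*sqrt(3) + 13*I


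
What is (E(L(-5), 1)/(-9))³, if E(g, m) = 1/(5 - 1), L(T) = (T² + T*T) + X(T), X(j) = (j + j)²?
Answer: -1/46656 ≈ -2.1433e-5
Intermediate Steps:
X(j) = 4*j² (X(j) = (2*j)² = 4*j²)
L(T) = 6*T² (L(T) = (T² + T*T) + 4*T² = (T² + T²) + 4*T² = 2*T² + 4*T² = 6*T²)
E(g, m) = ¼ (E(g, m) = 1/4 = ¼)
(E(L(-5), 1)/(-9))³ = ((¼)/(-9))³ = ((¼)*(-⅑))³ = (-1/36)³ = -1/46656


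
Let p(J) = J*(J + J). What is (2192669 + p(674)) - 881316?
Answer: 2219905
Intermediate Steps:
p(J) = 2*J**2 (p(J) = J*(2*J) = 2*J**2)
(2192669 + p(674)) - 881316 = (2192669 + 2*674**2) - 881316 = (2192669 + 2*454276) - 881316 = (2192669 + 908552) - 881316 = 3101221 - 881316 = 2219905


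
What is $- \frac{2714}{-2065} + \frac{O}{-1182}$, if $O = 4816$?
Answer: $- \frac{57094}{20685} \approx -2.7602$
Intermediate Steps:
$- \frac{2714}{-2065} + \frac{O}{-1182} = - \frac{2714}{-2065} + \frac{4816}{-1182} = \left(-2714\right) \left(- \frac{1}{2065}\right) + 4816 \left(- \frac{1}{1182}\right) = \frac{46}{35} - \frac{2408}{591} = - \frac{57094}{20685}$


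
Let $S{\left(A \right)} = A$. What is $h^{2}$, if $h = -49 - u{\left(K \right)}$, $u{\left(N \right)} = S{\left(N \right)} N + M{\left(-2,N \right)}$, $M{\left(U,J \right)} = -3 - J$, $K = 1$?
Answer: $2116$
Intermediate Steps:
$u{\left(N \right)} = -3 + N^{2} - N$ ($u{\left(N \right)} = N N - \left(3 + N\right) = N^{2} - \left(3 + N\right) = -3 + N^{2} - N$)
$h = -46$ ($h = -49 - \left(-3 + 1^{2} - 1\right) = -49 - \left(-3 + 1 - 1\right) = -49 - -3 = -49 + 3 = -46$)
$h^{2} = \left(-46\right)^{2} = 2116$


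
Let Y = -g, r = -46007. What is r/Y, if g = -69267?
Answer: -46007/69267 ≈ -0.66420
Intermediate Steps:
Y = 69267 (Y = -1*(-69267) = 69267)
r/Y = -46007/69267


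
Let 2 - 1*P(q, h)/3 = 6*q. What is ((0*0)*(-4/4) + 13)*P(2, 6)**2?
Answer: 11700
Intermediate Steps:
P(q, h) = 6 - 18*q
((0*0)*(-4/4) + 13)*P(2, 6)**2 = ((0*0)*(-4/4) + 13)*(6 - 18*2)**2 = (0*(-4*1/4) + 13)*(6 - 36)**2 = (0*(-1) + 13)*(-30)**2 = (0 + 13)*900 = 13*900 = 11700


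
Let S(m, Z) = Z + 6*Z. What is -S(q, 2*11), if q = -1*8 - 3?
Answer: -154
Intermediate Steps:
q = -11 (q = -8 - 3 = -11)
S(m, Z) = 7*Z
-S(q, 2*11) = -7*2*11 = -7*22 = -1*154 = -154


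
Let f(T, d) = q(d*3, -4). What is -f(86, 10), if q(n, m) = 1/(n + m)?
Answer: -1/26 ≈ -0.038462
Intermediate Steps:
q(n, m) = 1/(m + n)
f(T, d) = 1/(-4 + 3*d) (f(T, d) = 1/(-4 + d*3) = 1/(-4 + 3*d))
-f(86, 10) = -1/(-4 + 3*10) = -1/(-4 + 30) = -1/26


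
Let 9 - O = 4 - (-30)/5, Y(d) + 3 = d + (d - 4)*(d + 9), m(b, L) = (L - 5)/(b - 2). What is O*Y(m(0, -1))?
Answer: 12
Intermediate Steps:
m(b, L) = (-5 + L)/(-2 + b)
Y(d) = -3 + d + (-4 + d)*(9 + d) (Y(d) = -3 + (d + (d - 4)*(d + 9)) = -3 + (d + (-4 + d)*(9 + d)) = -3 + d + (-4 + d)*(9 + d))
O = -1 (O = 9 - (4 - (-30)/5) = 9 - (4 - 1*(-6)) = 9 - (4 + 6) = 9 - 1*10 = 9 - 10 = -1)
O*Y(m(0, -1)) = -(-39 + ((-5 - 1)/(-2 + 0))² + 6*((-5 - 1)/(-2 + 0))) = -(-39 + (-6/(-2))² + 6*(-6/(-2))) = -(-39 + (-½*(-6))² + 6*(-½*(-6))) = -(-39 + 3² + 6*3) = -(-39 + 9 + 18) = -1*(-12) = 12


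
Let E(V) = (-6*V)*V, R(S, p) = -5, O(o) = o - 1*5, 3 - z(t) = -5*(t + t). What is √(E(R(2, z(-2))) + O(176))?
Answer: √21 ≈ 4.5826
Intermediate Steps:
z(t) = 3 + 10*t (z(t) = 3 - (-5)*(t + t) = 3 - (-5)*2*t = 3 - (-10)*t = 3 + 10*t)
O(o) = -5 + o (O(o) = o - 5 = -5 + o)
E(V) = -6*V²
√(E(R(2, z(-2))) + O(176)) = √(-6*(-5)² + (-5 + 176)) = √(-6*25 + 171) = √(-150 + 171) = √21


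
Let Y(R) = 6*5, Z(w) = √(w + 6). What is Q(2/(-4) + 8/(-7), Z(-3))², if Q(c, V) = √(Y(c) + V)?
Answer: 30 + √3 ≈ 31.732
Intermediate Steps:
Z(w) = √(6 + w)
Y(R) = 30
Q(c, V) = √(30 + V)
Q(2/(-4) + 8/(-7), Z(-3))² = (√(30 + √(6 - 3)))² = (√(30 + √3))² = 30 + √3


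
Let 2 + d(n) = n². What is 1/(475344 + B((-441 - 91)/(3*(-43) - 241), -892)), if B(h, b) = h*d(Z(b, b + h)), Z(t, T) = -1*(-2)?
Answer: 185/87939172 ≈ 2.1037e-6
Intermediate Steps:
Z(t, T) = 2
d(n) = -2 + n²
B(h, b) = 2*h (B(h, b) = h*(-2 + 2²) = h*(-2 + 4) = h*2 = 2*h)
1/(475344 + B((-441 - 91)/(3*(-43) - 241), -892)) = 1/(475344 + 2*((-441 - 91)/(3*(-43) - 241))) = 1/(475344 + 2*(-532/(-129 - 241))) = 1/(475344 + 2*(-532/(-370))) = 1/(475344 + 2*(-532*(-1/370))) = 1/(475344 + 2*(266/185)) = 1/(475344 + 532/185) = 1/(87939172/185) = 185/87939172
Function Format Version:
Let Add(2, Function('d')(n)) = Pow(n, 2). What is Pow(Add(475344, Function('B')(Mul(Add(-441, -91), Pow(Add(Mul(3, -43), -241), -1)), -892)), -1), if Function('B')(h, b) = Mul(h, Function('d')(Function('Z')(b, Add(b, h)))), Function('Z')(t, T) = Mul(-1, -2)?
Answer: Rational(185, 87939172) ≈ 2.1037e-6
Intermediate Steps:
Function('Z')(t, T) = 2
Function('d')(n) = Add(-2, Pow(n, 2))
Function('B')(h, b) = Mul(2, h) (Function('B')(h, b) = Mul(h, Add(-2, Pow(2, 2))) = Mul(h, Add(-2, 4)) = Mul(h, 2) = Mul(2, h))
Pow(Add(475344, Function('B')(Mul(Add(-441, -91), Pow(Add(Mul(3, -43), -241), -1)), -892)), -1) = Pow(Add(475344, Mul(2, Mul(Add(-441, -91), Pow(Add(Mul(3, -43), -241), -1)))), -1) = Pow(Add(475344, Mul(2, Mul(-532, Pow(Add(-129, -241), -1)))), -1) = Pow(Add(475344, Mul(2, Mul(-532, Pow(-370, -1)))), -1) = Pow(Add(475344, Mul(2, Mul(-532, Rational(-1, 370)))), -1) = Pow(Add(475344, Mul(2, Rational(266, 185))), -1) = Pow(Add(475344, Rational(532, 185)), -1) = Pow(Rational(87939172, 185), -1) = Rational(185, 87939172)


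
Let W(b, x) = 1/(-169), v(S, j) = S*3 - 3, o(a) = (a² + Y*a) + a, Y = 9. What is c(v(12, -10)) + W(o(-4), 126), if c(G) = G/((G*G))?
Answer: 136/5577 ≈ 0.024386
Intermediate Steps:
o(a) = a² + 10*a (o(a) = (a² + 9*a) + a = a² + 10*a)
v(S, j) = -3 + 3*S (v(S, j) = 3*S - 3 = -3 + 3*S)
c(G) = 1/G (c(G) = G/(G²) = G/G² = 1/G)
W(b, x) = -1/169
c(v(12, -10)) + W(o(-4), 126) = 1/(-3 + 3*12) - 1/169 = 1/(-3 + 36) - 1/169 = 1/33 - 1/169 = 136/5577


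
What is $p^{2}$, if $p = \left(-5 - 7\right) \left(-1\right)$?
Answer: $144$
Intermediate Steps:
$p = 12$ ($p = \left(-12\right) \left(-1\right) = 12$)
$p^{2} = 12^{2} = 144$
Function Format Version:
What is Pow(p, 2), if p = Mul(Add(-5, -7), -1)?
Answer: 144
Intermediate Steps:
p = 12 (p = Mul(-12, -1) = 12)
Pow(p, 2) = Pow(12, 2) = 144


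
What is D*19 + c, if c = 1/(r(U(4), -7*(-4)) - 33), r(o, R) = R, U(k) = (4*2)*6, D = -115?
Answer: -10926/5 ≈ -2185.2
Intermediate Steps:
U(k) = 48 (U(k) = 8*6 = 48)
c = -1/5 (c = 1/(-7*(-4) - 33) = 1/(28 - 33) = 1/(-5) = -1/5 ≈ -0.20000)
D*19 + c = -115*19 - 1/5 = -2185 - 1/5 = -10926/5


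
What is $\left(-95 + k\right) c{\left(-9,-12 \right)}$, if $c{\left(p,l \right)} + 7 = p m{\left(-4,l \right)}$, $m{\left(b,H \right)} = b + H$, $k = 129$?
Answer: $4658$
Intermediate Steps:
$m{\left(b,H \right)} = H + b$
$c{\left(p,l \right)} = -7 + p \left(-4 + l\right)$ ($c{\left(p,l \right)} = -7 + p \left(l - 4\right) = -7 + p \left(-4 + l\right)$)
$\left(-95 + k\right) c{\left(-9,-12 \right)} = \left(-95 + 129\right) \left(-7 - 9 \left(-4 - 12\right)\right) = 34 \left(-7 - -144\right) = 34 \left(-7 + 144\right) = 34 \cdot 137 = 4658$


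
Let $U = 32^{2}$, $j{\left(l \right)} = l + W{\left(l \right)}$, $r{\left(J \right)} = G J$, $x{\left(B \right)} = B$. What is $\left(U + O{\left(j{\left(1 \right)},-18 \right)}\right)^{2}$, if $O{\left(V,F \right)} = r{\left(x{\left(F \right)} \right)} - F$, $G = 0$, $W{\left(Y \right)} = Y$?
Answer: $1085764$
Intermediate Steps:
$r{\left(J \right)} = 0$ ($r{\left(J \right)} = 0 J = 0$)
$j{\left(l \right)} = 2 l$ ($j{\left(l \right)} = l + l = 2 l$)
$O{\left(V,F \right)} = - F$ ($O{\left(V,F \right)} = 0 - F = - F$)
$U = 1024$
$\left(U + O{\left(j{\left(1 \right)},-18 \right)}\right)^{2} = \left(1024 - -18\right)^{2} = \left(1024 + 18\right)^{2} = 1042^{2} = 1085764$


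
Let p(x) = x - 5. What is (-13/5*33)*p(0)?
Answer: 429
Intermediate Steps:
p(x) = -5 + x
(-13/5*33)*p(0) = (-13/5*33)*(-5 + 0) = (-13/5*33)*(-5) = (-1*13/5*33)*(-5) = -13/5*33*(-5) = -429/5*(-5) = 429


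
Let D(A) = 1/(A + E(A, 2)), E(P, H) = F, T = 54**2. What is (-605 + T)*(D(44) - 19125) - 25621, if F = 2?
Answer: -2034278505/46 ≈ -4.4223e+7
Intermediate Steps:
T = 2916
E(P, H) = 2
D(A) = 1/(2 + A) (D(A) = 1/(A + 2) = 1/(2 + A))
(-605 + T)*(D(44) - 19125) - 25621 = (-605 + 2916)*(1/(2 + 44) - 19125) - 25621 = 2311*(1/46 - 19125) - 25621 = 2311*(-879749/46) - 25621 = -2033099939/46 - 25621 = -2034278505/46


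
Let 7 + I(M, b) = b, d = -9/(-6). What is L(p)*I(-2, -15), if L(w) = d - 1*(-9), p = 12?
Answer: -231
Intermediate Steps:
d = 3/2 (d = -9*(-1/6) = 3/2 ≈ 1.5000)
I(M, b) = -7 + b
L(w) = 21/2 (L(w) = 3/2 - 1*(-9) = 3/2 + 9 = 21/2)
L(p)*I(-2, -15) = 21*(-7 - 15)/2 = (21/2)*(-22) = -231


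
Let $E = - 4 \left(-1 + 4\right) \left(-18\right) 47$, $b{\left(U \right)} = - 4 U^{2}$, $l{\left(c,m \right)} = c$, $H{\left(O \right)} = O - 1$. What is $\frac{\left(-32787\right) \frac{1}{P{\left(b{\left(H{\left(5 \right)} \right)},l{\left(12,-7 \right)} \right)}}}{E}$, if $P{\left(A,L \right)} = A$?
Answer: $\frac{3643}{72192} \approx 0.050463$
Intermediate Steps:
$H{\left(O \right)} = -1 + O$ ($H{\left(O \right)} = O - 1 = -1 + O$)
$E = 10152$ ($E = \left(-4\right) 3 \left(-18\right) 47 = \left(-12\right) \left(-18\right) 47 = 216 \cdot 47 = 10152$)
$\frac{\left(-32787\right) \frac{1}{P{\left(b{\left(H{\left(5 \right)} \right)},l{\left(12,-7 \right)} \right)}}}{E} = \frac{\left(-32787\right) \frac{1}{\left(-4\right) \left(-1 + 5\right)^{2}}}{10152} = - \frac{32787}{\left(-4\right) 4^{2}} \cdot \frac{1}{10152} = - \frac{32787}{\left(-4\right) 16} \cdot \frac{1}{10152} = - \frac{32787}{-64} \cdot \frac{1}{10152} = \left(-32787\right) \left(- \frac{1}{64}\right) \frac{1}{10152} = \frac{32787}{64} \cdot \frac{1}{10152} = \frac{3643}{72192}$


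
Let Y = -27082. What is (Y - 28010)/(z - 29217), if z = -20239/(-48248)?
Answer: 71839968/38098421 ≈ 1.8856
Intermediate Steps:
z = 547/1304 (z = -20239*(-1/48248) = 547/1304 ≈ 0.41948)
(Y - 28010)/(z - 29217) = (-27082 - 28010)/(547/1304 - 29217) = -55092/(-38098421/1304) = -55092*(-1304/38098421) = 71839968/38098421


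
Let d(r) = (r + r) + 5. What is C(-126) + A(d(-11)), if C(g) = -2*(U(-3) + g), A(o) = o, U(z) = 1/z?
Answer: 707/3 ≈ 235.67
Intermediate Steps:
d(r) = 5 + 2*r (d(r) = 2*r + 5 = 5 + 2*r)
C(g) = ⅔ - 2*g (C(g) = -2*(1/(-3) + g) = -2*(-⅓ + g) = ⅔ - 2*g)
C(-126) + A(d(-11)) = (⅔ - 2*(-126)) + (5 + 2*(-11)) = (⅔ + 252) + (5 - 22) = 758/3 - 17 = 707/3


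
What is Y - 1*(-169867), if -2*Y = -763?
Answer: 340497/2 ≈ 1.7025e+5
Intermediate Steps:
Y = 763/2 (Y = -1/2*(-763) = 763/2 ≈ 381.50)
Y - 1*(-169867) = 763/2 - 1*(-169867) = 763/2 + 169867 = 340497/2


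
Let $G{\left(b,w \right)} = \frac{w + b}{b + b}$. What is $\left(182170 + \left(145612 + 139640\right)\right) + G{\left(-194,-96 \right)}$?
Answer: $\frac{90680013}{194} \approx 4.6742 \cdot 10^{5}$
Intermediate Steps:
$G{\left(b,w \right)} = \frac{b + w}{2 b}$
$\left(182170 + \left(145612 + 139640\right)\right) + G{\left(-194,-96 \right)} = \left(182170 + \left(145612 + 139640\right)\right) + \frac{-194 - 96}{2 \left(-194\right)} = \left(182170 + 285252\right) + \frac{1}{2} \left(- \frac{1}{194}\right) \left(-290\right) = 467422 + \frac{145}{194} = \frac{90680013}{194}$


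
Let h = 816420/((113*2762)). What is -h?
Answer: -408210/156053 ≈ -2.6158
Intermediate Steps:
h = 408210/156053 (h = 816420/312106 = 816420*(1/312106) = 408210/156053 ≈ 2.6158)
-h = -1*408210/156053 = -408210/156053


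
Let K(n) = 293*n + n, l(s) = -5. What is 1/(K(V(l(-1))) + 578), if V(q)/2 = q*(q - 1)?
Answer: 1/18218 ≈ 5.4891e-5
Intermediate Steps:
V(q) = 2*q*(-1 + q) (V(q) = 2*(q*(q - 1)) = 2*(q*(-1 + q)) = 2*q*(-1 + q))
K(n) = 294*n
1/(K(V(l(-1))) + 578) = 1/(294*(2*(-5)*(-1 - 5)) + 578) = 1/(294*(2*(-5)*(-6)) + 578) = 1/(294*60 + 578) = 1/(17640 + 578) = 1/18218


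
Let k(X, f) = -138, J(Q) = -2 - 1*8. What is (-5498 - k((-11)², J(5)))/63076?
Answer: -1340/15769 ≈ -0.084977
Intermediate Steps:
J(Q) = -10 (J(Q) = -2 - 8 = -10)
(-5498 - k((-11)², J(5)))/63076 = (-5498 - 1*(-138))/63076 = (-5498 + 138)*(1/63076) = -5360*1/63076 = -1340/15769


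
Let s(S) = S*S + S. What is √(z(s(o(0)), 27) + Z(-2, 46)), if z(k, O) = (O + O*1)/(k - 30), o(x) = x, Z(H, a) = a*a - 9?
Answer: √52630/5 ≈ 45.882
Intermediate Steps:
Z(H, a) = -9 + a² (Z(H, a) = a² - 9 = -9 + a²)
s(S) = S + S² (s(S) = S² + S = S + S²)
z(k, O) = 2*O/(-30 + k) (z(k, O) = (O + O)/(-30 + k) = (2*O)/(-30 + k) = 2*O/(-30 + k))
√(z(s(o(0)), 27) + Z(-2, 46)) = √(2*27/(-30 + 0*(1 + 0)) + (-9 + 46²)) = √(2*27/(-30 + 0*1) + (-9 + 2116)) = √(2*27/(-30 + 0) + 2107) = √(2*27/(-30) + 2107) = √(2*27*(-1/30) + 2107) = √(-9/5 + 2107) = √(10526/5) = √52630/5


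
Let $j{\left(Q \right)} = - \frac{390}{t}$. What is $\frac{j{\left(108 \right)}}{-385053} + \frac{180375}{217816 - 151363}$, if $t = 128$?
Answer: $\frac{493896087815}{181958592064} \approx 2.7143$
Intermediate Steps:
$j{\left(Q \right)} = - \frac{195}{64}$ ($j{\left(Q \right)} = - \frac{390}{128} = \left(-390\right) \frac{1}{128} = - \frac{195}{64}$)
$\frac{j{\left(108 \right)}}{-385053} + \frac{180375}{217816 - 151363} = - \frac{195}{64 \left(-385053\right)} + \frac{180375}{217816 - 151363} = \left(- \frac{195}{64}\right) \left(- \frac{1}{385053}\right) + \frac{180375}{217816 - 151363} = \frac{65}{8214464} + \frac{180375}{66453} = \frac{65}{8214464} + 180375 \cdot \frac{1}{66453} = \frac{65}{8214464} + \frac{60125}{22151} = \frac{493896087815}{181958592064}$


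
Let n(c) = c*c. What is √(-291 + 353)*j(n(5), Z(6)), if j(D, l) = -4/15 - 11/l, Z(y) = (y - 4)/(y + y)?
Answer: -994*√62/15 ≈ -521.78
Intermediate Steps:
n(c) = c²
Z(y) = (-4 + y)/(2*y) (Z(y) = (-4 + y)/((2*y)) = (-4 + y)*(1/(2*y)) = (-4 + y)/(2*y))
j(D, l) = -4/15 - 11/l (j(D, l) = -4*1/15 - 11/l = -4/15 - 11/l)
√(-291 + 353)*j(n(5), Z(6)) = √(-291 + 353)*(-4/15 - 11*12/(-4 + 6)) = √62*(-4/15 - 11/((½)*(⅙)*2)) = √62*(-4/15 - 11/⅙) = √62*(-4/15 - 11*6) = √62*(-4/15 - 66) = √62*(-994/15) = -994*√62/15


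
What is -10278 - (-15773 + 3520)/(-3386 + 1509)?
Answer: -19304059/1877 ≈ -10285.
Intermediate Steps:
-10278 - (-15773 + 3520)/(-3386 + 1509) = -10278 - (-12253)/(-1877) = -10278 - (-12253)*(-1)/1877 = -10278 - 1*12253/1877 = -10278 - 12253/1877 = -19304059/1877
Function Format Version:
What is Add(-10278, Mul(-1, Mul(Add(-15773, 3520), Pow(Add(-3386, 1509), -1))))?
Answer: Rational(-19304059, 1877) ≈ -10285.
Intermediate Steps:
Add(-10278, Mul(-1, Mul(Add(-15773, 3520), Pow(Add(-3386, 1509), -1)))) = Add(-10278, Mul(-1, Mul(-12253, Pow(-1877, -1)))) = Add(-10278, Mul(-1, Mul(-12253, Rational(-1, 1877)))) = Add(-10278, Mul(-1, Rational(12253, 1877))) = Add(-10278, Rational(-12253, 1877)) = Rational(-19304059, 1877)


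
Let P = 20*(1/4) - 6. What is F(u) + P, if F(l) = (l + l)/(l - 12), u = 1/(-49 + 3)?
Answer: -551/553 ≈ -0.99638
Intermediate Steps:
u = -1/46 (u = 1/(-46) = -1/46 ≈ -0.021739)
F(l) = 2*l/(-12 + l) (F(l) = (2*l)/(-12 + l) = 2*l/(-12 + l))
P = -1 (P = 20*(1*(1/4)) - 6 = 20*(1/4) - 6 = 5 - 6 = -1)
F(u) + P = 2*(-1/46)/(-12 - 1/46) - 1 = 2*(-1/46)/(-553/46) - 1 = 2*(-1/46)*(-46/553) - 1 = 2/553 - 1 = -551/553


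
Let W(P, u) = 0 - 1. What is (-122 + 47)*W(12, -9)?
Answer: 75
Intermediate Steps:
W(P, u) = -1
(-122 + 47)*W(12, -9) = (-122 + 47)*(-1) = -75*(-1) = 75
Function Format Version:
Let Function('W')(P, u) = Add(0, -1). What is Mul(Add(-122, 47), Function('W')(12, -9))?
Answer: 75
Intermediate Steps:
Function('W')(P, u) = -1
Mul(Add(-122, 47), Function('W')(12, -9)) = Mul(Add(-122, 47), -1) = Mul(-75, -1) = 75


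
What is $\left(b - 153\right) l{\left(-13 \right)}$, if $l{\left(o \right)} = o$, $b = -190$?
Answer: $4459$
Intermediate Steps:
$\left(b - 153\right) l{\left(-13 \right)} = \left(-190 - 153\right) \left(-13\right) = \left(-343\right) \left(-13\right) = 4459$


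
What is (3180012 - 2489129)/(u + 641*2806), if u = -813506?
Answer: 690883/985140 ≈ 0.70130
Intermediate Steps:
(3180012 - 2489129)/(u + 641*2806) = (3180012 - 2489129)/(-813506 + 641*2806) = 690883/(-813506 + 1798646) = 690883/985140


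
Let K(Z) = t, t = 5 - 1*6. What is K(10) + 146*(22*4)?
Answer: 12847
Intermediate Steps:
t = -1 (t = 5 - 6 = -1)
K(Z) = -1
K(10) + 146*(22*4) = -1 + 146*(22*4) = -1 + 146*88 = -1 + 12848 = 12847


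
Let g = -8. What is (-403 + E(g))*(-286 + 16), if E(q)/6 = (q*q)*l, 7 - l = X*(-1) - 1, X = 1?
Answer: -824310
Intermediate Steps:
l = 9 (l = 7 - (1*(-1) - 1) = 7 - (-1 - 1) = 7 - 1*(-2) = 7 + 2 = 9)
E(q) = 54*q² (E(q) = 6*((q*q)*9) = 6*(q²*9) = 6*(9*q²) = 54*q²)
(-403 + E(g))*(-286 + 16) = (-403 + 54*(-8)²)*(-286 + 16) = (-403 + 54*64)*(-270) = (-403 + 3456)*(-270) = 3053*(-270) = -824310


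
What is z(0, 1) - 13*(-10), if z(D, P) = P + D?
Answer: 131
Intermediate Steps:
z(D, P) = D + P
z(0, 1) - 13*(-10) = (0 + 1) - 13*(-10) = 1 + 130 = 131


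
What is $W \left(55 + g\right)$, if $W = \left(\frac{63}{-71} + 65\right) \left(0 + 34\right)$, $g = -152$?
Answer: $- \frac{15012496}{71} \approx -2.1144 \cdot 10^{5}$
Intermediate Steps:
$W = \frac{154768}{71}$ ($W = \left(63 \left(- \frac{1}{71}\right) + 65\right) 34 = \left(- \frac{63}{71} + 65\right) 34 = \frac{4552}{71} \cdot 34 = \frac{154768}{71} \approx 2179.8$)
$W \left(55 + g\right) = \frac{154768 \left(55 - 152\right)}{71} = \frac{154768}{71} \left(-97\right) = - \frac{15012496}{71}$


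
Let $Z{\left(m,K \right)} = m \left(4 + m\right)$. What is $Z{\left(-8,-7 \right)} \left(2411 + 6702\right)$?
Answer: $291616$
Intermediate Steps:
$Z{\left(-8,-7 \right)} \left(2411 + 6702\right) = - 8 \left(4 - 8\right) \left(2411 + 6702\right) = \left(-8\right) \left(-4\right) 9113 = 32 \cdot 9113 = 291616$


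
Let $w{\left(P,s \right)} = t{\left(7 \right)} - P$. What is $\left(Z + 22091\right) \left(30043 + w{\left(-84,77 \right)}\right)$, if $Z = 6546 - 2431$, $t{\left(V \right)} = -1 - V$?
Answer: $789298514$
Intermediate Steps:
$Z = 4115$ ($Z = 6546 - 2431 = 4115$)
$w{\left(P,s \right)} = -8 - P$ ($w{\left(P,s \right)} = \left(-1 - 7\right) - P = -8 - P$)
$\left(Z + 22091\right) \left(30043 + w{\left(-84,77 \right)}\right) = \left(4115 + 22091\right) \left(30043 - -76\right) = 26206 \left(30043 + \left(-8 + 84\right)\right) = 26206 \left(30043 + 76\right) = 26206 \cdot 30119 = 789298514$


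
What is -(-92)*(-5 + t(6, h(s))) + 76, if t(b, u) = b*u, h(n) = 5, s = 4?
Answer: 2376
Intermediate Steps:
-(-92)*(-5 + t(6, h(s))) + 76 = -(-92)*(-5 + 6*5) + 76 = -(-92)*(-5 + 30) + 76 = -(-92)*25 + 76 = -92*(-25) + 76 = 2300 + 76 = 2376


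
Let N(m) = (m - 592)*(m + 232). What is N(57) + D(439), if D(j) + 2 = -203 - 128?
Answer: -154948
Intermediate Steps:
D(j) = -333 (D(j) = -2 + (-203 - 128) = -2 - 331 = -333)
N(m) = (-592 + m)*(232 + m)
N(57) + D(439) = (-137344 + 57² - 360*57) - 333 = (-137344 + 3249 - 20520) - 333 = -154615 - 333 = -154948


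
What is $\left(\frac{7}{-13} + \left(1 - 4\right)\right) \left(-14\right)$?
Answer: $\frac{644}{13} \approx 49.538$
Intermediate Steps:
$\left(\frac{7}{-13} + \left(1 - 4\right)\right) \left(-14\right) = \left(7 \left(- \frac{1}{13}\right) + \left(1 - 4\right)\right) \left(-14\right) = \left(- \frac{7}{13} - 3\right) \left(-14\right) = \left(- \frac{46}{13}\right) \left(-14\right) = \frac{644}{13}$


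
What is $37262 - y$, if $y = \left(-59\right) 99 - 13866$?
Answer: $56969$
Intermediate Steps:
$y = -19707$ ($y = -5841 - 13866 = -19707$)
$37262 - y = 37262 - -19707 = 37262 + 19707 = 56969$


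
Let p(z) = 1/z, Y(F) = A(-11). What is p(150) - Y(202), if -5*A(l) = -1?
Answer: -29/150 ≈ -0.19333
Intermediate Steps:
A(l) = ⅕ (A(l) = -⅕*(-1) = ⅕)
Y(F) = ⅕
p(150) - Y(202) = 1/150 - 1*⅕ = 1/150 - ⅕ = -29/150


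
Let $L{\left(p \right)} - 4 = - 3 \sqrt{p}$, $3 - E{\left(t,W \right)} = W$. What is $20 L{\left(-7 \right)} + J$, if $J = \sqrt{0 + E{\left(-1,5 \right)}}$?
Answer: $80 + i \sqrt{2} - 60 i \sqrt{7} \approx 80.0 - 157.33 i$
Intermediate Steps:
$E{\left(t,W \right)} = 3 - W$
$L{\left(p \right)} = 4 - 3 \sqrt{p}$
$J = i \sqrt{2}$ ($J = \sqrt{0 + \left(3 - 5\right)} = \sqrt{0 - 2} = \sqrt{-2} = i \sqrt{2} \approx 1.4142 i$)
$20 L{\left(-7 \right)} + J = 20 \left(4 - 3 \sqrt{-7}\right) + i \sqrt{2} = 20 \left(4 - 3 i \sqrt{7}\right) + i \sqrt{2} = \left(80 - 60 i \sqrt{7}\right) + i \sqrt{2} = 80 + i \sqrt{2} - 60 i \sqrt{7}$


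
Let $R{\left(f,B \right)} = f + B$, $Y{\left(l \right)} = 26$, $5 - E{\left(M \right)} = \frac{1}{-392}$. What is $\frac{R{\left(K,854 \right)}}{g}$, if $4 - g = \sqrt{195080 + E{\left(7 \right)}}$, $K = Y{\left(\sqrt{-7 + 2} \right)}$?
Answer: $- \frac{1379840}{76467049} - \frac{12320 \sqrt{152946642}}{76467049} \approx -2.0106$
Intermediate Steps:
$E{\left(M \right)} = \frac{1961}{392}$ ($E{\left(M \right)} = 5 - \frac{1}{-392} = 5 - - \frac{1}{392} = 5 + \frac{1}{392} = \frac{1961}{392}$)
$K = 26$
$R{\left(f,B \right)} = B + f$
$g = 4 - \frac{\sqrt{152946642}}{28}$ ($g = 4 - \sqrt{195080 + \frac{1961}{392}} = 4 - \sqrt{\frac{76473321}{392}} = 4 - \frac{\sqrt{152946642}}{28} \approx -437.68$)
$\frac{R{\left(K,854 \right)}}{g} = \frac{854 + 26}{4 - \frac{\sqrt{152946642}}{28}} = \frac{880}{4 - \frac{\sqrt{152946642}}{28}}$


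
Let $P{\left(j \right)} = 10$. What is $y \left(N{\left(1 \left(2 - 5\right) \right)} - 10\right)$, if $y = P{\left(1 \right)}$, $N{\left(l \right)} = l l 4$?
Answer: $260$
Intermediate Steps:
$N{\left(l \right)} = 4 l^{2}$ ($N{\left(l \right)} = l^{2} \cdot 4 = 4 l^{2}$)
$y = 10$
$y \left(N{\left(1 \left(2 - 5\right) \right)} - 10\right) = 10 \left(4 \left(1 \left(2 - 5\right)\right)^{2} - 10\right) = 10 \left(4 \left(1 \left(-3\right)\right)^{2} - 10\right) = 10 \left(4 \left(-3\right)^{2} - 10\right) = 10 \left(4 \cdot 9 - 10\right) = 10 \left(36 - 10\right) = 10 \cdot 26 = 260$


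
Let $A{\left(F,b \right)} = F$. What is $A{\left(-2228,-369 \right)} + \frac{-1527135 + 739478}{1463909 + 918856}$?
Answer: $- \frac{5309588077}{2382765} \approx -2228.3$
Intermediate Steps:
$A{\left(-2228,-369 \right)} + \frac{-1527135 + 739478}{1463909 + 918856} = -2228 + \frac{-1527135 + 739478}{1463909 + 918856} = -2228 - \frac{787657}{2382765} = - \frac{5309588077}{2382765}$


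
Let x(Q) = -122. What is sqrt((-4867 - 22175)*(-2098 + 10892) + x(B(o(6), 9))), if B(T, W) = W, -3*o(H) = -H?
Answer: I*sqrt(237807470) ≈ 15421.0*I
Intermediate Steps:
o(H) = H/3 (o(H) = -(-1)*H/3 = H/3)
sqrt((-4867 - 22175)*(-2098 + 10892) + x(B(o(6), 9))) = sqrt((-4867 - 22175)*(-2098 + 10892) - 122) = sqrt(-27042*8794 - 122) = sqrt(-237807348 - 122) = sqrt(-237807470) = I*sqrt(237807470)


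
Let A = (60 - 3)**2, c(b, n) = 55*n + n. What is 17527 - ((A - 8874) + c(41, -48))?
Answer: 25840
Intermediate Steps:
c(b, n) = 56*n
A = 3249 (A = 57**2 = 3249)
17527 - ((A - 8874) + c(41, -48)) = 17527 - ((3249 - 8874) + 56*(-48)) = 17527 - (-5625 - 2688) = 17527 - 1*(-8313) = 17527 + 8313 = 25840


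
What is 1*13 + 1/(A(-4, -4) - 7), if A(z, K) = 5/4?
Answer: 295/23 ≈ 12.826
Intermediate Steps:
A(z, K) = 5/4 (A(z, K) = 5*(¼) = 5/4)
1*13 + 1/(A(-4, -4) - 7) = 1*13 + 1/(5/4 - 7) = 13 + 1/(-23/4) = 13 - 4/23 = 295/23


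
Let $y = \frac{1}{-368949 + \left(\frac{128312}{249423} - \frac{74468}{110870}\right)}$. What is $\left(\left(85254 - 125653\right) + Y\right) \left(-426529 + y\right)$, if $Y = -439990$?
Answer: $\frac{1045270495395887581276777412}{5101372926921007} \approx 2.049 \cdot 10^{11}$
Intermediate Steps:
$y = - \frac{13826764005}{5101372926921007}$ ($y = \frac{1}{-368949 + \left(128312 \cdot \frac{1}{249423} - \frac{37234}{55435}\right)} = \frac{1}{-368949 + \left(\frac{128312}{249423} - \frac{37234}{55435}\right)} = \frac{1}{-368949 - \frac{2174040262}{13826764005}} = \frac{1}{- \frac{5101372926921007}{13826764005}} = - \frac{13826764005}{5101372926921007} \approx -2.7104 \cdot 10^{-6}$)
$\left(\left(85254 - 125653\right) + Y\right) \left(-426529 + y\right) = \left(\left(85254 - 125653\right) - 439990\right) \left(-426529 - \frac{13826764005}{5101372926921007}\right) = \left(\left(85254 - 125653\right) - 439990\right) \left(- \frac{2175883493160516958708}{5101372926921007}\right) = \left(-40399 - 439990\right) \left(- \frac{2175883493160516958708}{5101372926921007}\right) = \left(-480389\right) \left(- \frac{2175883493160516958708}{5101372926921007}\right) = \frac{1045270495395887581276777412}{5101372926921007}$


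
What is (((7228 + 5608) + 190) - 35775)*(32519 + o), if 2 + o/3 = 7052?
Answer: -1220916081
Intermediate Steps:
o = 21150 (o = -6 + 3*7052 = -6 + 21156 = 21150)
(((7228 + 5608) + 190) - 35775)*(32519 + o) = (((7228 + 5608) + 190) - 35775)*(32519 + 21150) = ((12836 + 190) - 35775)*53669 = (13026 - 35775)*53669 = -22749*53669 = -1220916081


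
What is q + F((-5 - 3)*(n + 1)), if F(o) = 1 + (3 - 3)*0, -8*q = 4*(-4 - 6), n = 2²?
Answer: 6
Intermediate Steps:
n = 4
q = 5 (q = -(-4 - 6)/2 = -(-10)/2 = -⅛*(-40) = 5)
F(o) = 1 (F(o) = 1 + 0*0 = 1 + 0 = 1)
q + F((-5 - 3)*(n + 1)) = 5 + 1 = 6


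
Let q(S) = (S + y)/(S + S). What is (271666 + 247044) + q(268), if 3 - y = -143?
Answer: 139014487/268 ≈ 5.1871e+5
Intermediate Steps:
y = 146 (y = 3 - 1*(-143) = 3 + 143 = 146)
q(S) = (146 + S)/(2*S) (q(S) = (S + 146)/(S + S) = (146 + S)/((2*S)) = (146 + S)*(1/(2*S)) = (146 + S)/(2*S))
(271666 + 247044) + q(268) = (271666 + 247044) + (½)*(146 + 268)/268 = 518710 + (½)*(1/268)*414 = 518710 + 207/268 = 139014487/268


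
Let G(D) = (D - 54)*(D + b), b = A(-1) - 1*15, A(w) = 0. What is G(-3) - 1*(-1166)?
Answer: 2192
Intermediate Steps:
b = -15 (b = 0 - 1*15 = 0 - 15 = -15)
G(D) = (-54 + D)*(-15 + D) (G(D) = (D - 54)*(D - 15) = (-54 + D)*(-15 + D))
G(-3) - 1*(-1166) = (810 + (-3)² - 69*(-3)) - 1*(-1166) = (810 + 9 + 207) + 1166 = 1026 + 1166 = 2192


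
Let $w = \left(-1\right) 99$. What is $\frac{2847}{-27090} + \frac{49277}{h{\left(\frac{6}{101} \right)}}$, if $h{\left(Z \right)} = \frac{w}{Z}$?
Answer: $- \frac{297701879}{10032330} \approx -29.674$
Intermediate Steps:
$w = -99$
$h{\left(Z \right)} = - \frac{99}{Z}$
$\frac{2847}{-27090} + \frac{49277}{h{\left(\frac{6}{101} \right)}} = \frac{2847}{-27090} + \frac{49277}{\left(-99\right) \frac{1}{6 \cdot \frac{1}{101}}} = 2847 \left(- \frac{1}{27090}\right) + \frac{49277}{\left(-99\right) \frac{1}{6 \cdot \frac{1}{101}}} = - \frac{949}{9030} + \frac{49277}{\left(-99\right) \frac{1}{\frac{6}{101}}} = - \frac{949}{9030} + \frac{49277}{\left(-99\right) \frac{101}{6}} = - \frac{949}{9030} + \frac{49277}{- \frac{3333}{2}} = - \frac{949}{9030} + 49277 \left(- \frac{2}{3333}\right) = - \frac{949}{9030} - \frac{98554}{3333} = - \frac{297701879}{10032330}$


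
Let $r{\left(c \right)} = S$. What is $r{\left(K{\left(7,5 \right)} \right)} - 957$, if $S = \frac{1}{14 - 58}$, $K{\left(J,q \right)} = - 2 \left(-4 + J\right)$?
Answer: $- \frac{42109}{44} \approx -957.02$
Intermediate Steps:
$K{\left(J,q \right)} = 8 - 2 J$
$S = - \frac{1}{44}$ ($S = \frac{1}{-44} = - \frac{1}{44} \approx -0.022727$)
$r{\left(c \right)} = - \frac{1}{44}$
$r{\left(K{\left(7,5 \right)} \right)} - 957 = - \frac{1}{44} - 957 = - \frac{42109}{44}$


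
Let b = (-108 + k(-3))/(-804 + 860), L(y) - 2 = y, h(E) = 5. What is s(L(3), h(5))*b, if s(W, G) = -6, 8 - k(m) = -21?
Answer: 237/28 ≈ 8.4643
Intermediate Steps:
k(m) = 29 (k(m) = 8 - 1*(-21) = 8 + 21 = 29)
L(y) = 2 + y
b = -79/56 (b = (-108 + 29)/(-804 + 860) = -79/56 ≈ -1.4107)
s(L(3), h(5))*b = -6*(-79/56) = 237/28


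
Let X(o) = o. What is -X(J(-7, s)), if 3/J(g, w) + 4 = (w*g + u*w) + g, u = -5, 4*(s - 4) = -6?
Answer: 3/41 ≈ 0.073171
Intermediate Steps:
s = 5/2 (s = 4 + (¼)*(-6) = 4 - 3/2 = 5/2 ≈ 2.5000)
J(g, w) = 3/(-4 + g - 5*w + g*w) (J(g, w) = 3/(-4 + ((w*g - 5*w) + g)) = 3/(-4 + ((g*w - 5*w) + g)) = 3/(-4 + ((-5*w + g*w) + g)) = 3/(-4 + (g - 5*w + g*w)) = 3/(-4 + g - 5*w + g*w))
-X(J(-7, s)) = -3/(-4 - 7 - 5*5/2 - 7*5/2) = -3/(-4 - 7 - 25/2 - 35/2) = -3/(-41) = -3*(-1)/41 = -1*(-3/41) = 3/41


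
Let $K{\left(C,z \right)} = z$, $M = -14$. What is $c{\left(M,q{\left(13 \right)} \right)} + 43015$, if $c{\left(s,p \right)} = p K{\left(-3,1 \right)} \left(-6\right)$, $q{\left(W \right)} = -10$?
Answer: $43075$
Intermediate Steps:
$c{\left(s,p \right)} = - 6 p$ ($c{\left(s,p \right)} = p 1 \left(-6\right) = p \left(-6\right) = - 6 p$)
$c{\left(M,q{\left(13 \right)} \right)} + 43015 = \left(-6\right) \left(-10\right) + 43015 = 60 + 43015 = 43075$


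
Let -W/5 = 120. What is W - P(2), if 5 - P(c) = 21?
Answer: -584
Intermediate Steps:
P(c) = -16 (P(c) = 5 - 1*21 = 5 - 21 = -16)
W = -600 (W = -5*120 = -600)
W - P(2) = -600 - 1*(-16) = -600 + 16 = -584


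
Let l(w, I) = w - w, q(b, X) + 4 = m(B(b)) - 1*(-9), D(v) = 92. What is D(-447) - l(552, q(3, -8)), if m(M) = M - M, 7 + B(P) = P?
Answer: 92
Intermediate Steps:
B(P) = -7 + P
m(M) = 0
q(b, X) = 5 (q(b, X) = -4 + (0 - 1*(-9)) = -4 + (0 + 9) = -4 + 9 = 5)
l(w, I) = 0
D(-447) - l(552, q(3, -8)) = 92 - 1*0 = 92 + 0 = 92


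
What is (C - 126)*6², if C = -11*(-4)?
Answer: -2952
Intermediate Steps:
C = 44
(C - 126)*6² = (44 - 126)*6² = -82*36 = -2952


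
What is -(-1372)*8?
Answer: 10976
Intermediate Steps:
-(-1372)*8 = -4*(-2744) = 10976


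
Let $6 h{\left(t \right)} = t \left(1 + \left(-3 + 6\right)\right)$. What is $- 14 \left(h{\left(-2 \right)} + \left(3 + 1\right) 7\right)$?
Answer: $- \frac{1120}{3} \approx -373.33$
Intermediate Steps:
$h{\left(t \right)} = \frac{2 t}{3}$ ($h{\left(t \right)} = \frac{t \left(1 + \left(-3 + 6\right)\right)}{6} = \frac{t \left(1 + 3\right)}{6} = \frac{t 4}{6} = \frac{4 t}{6} = \frac{2 t}{3}$)
$- 14 \left(h{\left(-2 \right)} + \left(3 + 1\right) 7\right) = - 14 \left(\frac{2}{3} \left(-2\right) + \left(3 + 1\right) 7\right) = - 14 \left(- \frac{4}{3} + 4 \cdot 7\right) = - 14 \left(- \frac{4}{3} + 28\right) = \left(-14\right) \frac{80}{3} = - \frac{1120}{3}$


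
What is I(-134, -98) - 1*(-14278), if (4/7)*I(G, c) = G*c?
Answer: 37259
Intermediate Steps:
I(G, c) = 7*G*c/4 (I(G, c) = 7*(G*c)/4 = 7*G*c/4)
I(-134, -98) - 1*(-14278) = (7/4)*(-134)*(-98) - 1*(-14278) = 22981 + 14278 = 37259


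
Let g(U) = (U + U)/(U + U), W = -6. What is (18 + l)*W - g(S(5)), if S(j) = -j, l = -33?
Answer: 89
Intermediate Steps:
g(U) = 1 (g(U) = (2*U)/((2*U)) = (2*U)*(1/(2*U)) = 1)
(18 + l)*W - g(S(5)) = (18 - 33)*(-6) - 1*1 = -15*(-6) - 1 = 90 - 1 = 89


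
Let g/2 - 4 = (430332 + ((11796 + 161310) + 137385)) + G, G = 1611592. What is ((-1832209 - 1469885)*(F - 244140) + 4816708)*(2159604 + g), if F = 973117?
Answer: -16523712462822739460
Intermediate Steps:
g = 4704838 (g = 8 + 2*((430332 + ((11796 + 161310) + 137385)) + 1611592) = 8 + 2*((430332 + (173106 + 137385)) + 1611592) = 8 + 2*((430332 + 310491) + 1611592) = 8 + 2*(740823 + 1611592) = 8 + 2*2352415 = 8 + 4704830 = 4704838)
((-1832209 - 1469885)*(F - 244140) + 4816708)*(2159604 + g) = ((-1832209 - 1469885)*(973117 - 244140) + 4816708)*(2159604 + 4704838) = (-3302094*728977 + 4816708)*6864442 = (-2407150577838 + 4816708)*6864442 = -2407145761130*6864442 = -16523712462822739460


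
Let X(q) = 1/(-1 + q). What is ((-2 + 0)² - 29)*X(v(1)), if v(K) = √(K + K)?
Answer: -25 - 25*√2 ≈ -60.355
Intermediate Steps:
v(K) = √2*√K (v(K) = √(2*K) = √2*√K)
((-2 + 0)² - 29)*X(v(1)) = ((-2 + 0)² - 29)/(-1 + √2*√1) = ((-2)² - 29)/(-1 + √2*1) = (4 - 29)/(-1 + √2) = -25/(-1 + √2)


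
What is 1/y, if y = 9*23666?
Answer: 1/212994 ≈ 4.6950e-6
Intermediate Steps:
y = 212994
1/y = 1/212994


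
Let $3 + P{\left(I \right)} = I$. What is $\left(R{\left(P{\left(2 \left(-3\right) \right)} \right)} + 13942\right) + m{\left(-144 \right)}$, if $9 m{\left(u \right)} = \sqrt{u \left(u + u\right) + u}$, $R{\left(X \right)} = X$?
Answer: $13933 + \frac{4 \sqrt{287}}{3} \approx 13956.0$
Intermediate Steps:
$P{\left(I \right)} = -3 + I$
$m{\left(u \right)} = \frac{\sqrt{u + 2 u^{2}}}{9}$ ($m{\left(u \right)} = \frac{\sqrt{u \left(u + u\right) + u}}{9} = \frac{\sqrt{u 2 u + u}}{9} = \frac{\sqrt{2 u^{2} + u}}{9} = \frac{\sqrt{u + 2 u^{2}}}{9}$)
$\left(R{\left(P{\left(2 \left(-3\right) \right)} \right)} + 13942\right) + m{\left(-144 \right)} = \left(\left(-3 + 2 \left(-3\right)\right) + 13942\right) + \frac{\sqrt{- 144 \left(1 + 2 \left(-144\right)\right)}}{9} = \left(\left(-3 - 6\right) + 13942\right) + \frac{\sqrt{- 144 \left(1 - 288\right)}}{9} = \left(-9 + 13942\right) + \frac{\sqrt{\left(-144\right) \left(-287\right)}}{9} = 13933 + \frac{\sqrt{41328}}{9} = 13933 + \frac{12 \sqrt{287}}{9} = 13933 + \frac{4 \sqrt{287}}{3}$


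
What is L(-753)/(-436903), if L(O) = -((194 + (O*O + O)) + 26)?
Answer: 566476/436903 ≈ 1.2966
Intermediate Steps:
L(O) = -220 - O - O² (L(O) = -((194 + (O² + O)) + 26) = -((194 + (O + O²)) + 26) = -((194 + O + O²) + 26) = -(220 + O + O²) = -220 - O - O²)
L(-753)/(-436903) = (-220 - 1*(-753) - 1*(-753)²)/(-436903) = (-220 + 753 - 1*567009)*(-1/436903) = (-220 + 753 - 567009)*(-1/436903) = -566476*(-1/436903) = 566476/436903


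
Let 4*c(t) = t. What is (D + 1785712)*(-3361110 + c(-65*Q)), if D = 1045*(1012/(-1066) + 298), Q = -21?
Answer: -3754776056300550/533 ≈ -7.0446e+12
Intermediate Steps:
c(t) = t/4
D = 165452760/533 (D = 1045*(1012*(-1/1066) + 298) = 1045*(-506/533 + 298) = 1045*(158328/533) = 165452760/533 ≈ 3.1042e+5)
(D + 1785712)*(-3361110 + c(-65*Q)) = (165452760/533 + 1785712)*(-3361110 + (-65*(-21))/4) = 1117237256*(-3361110 + (¼)*1365)/533 = 1117237256*(-3361110 + 1365/4)/533 = (1117237256/533)*(-13443075/4) = -3754776056300550/533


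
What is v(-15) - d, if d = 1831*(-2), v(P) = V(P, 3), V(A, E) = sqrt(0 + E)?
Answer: 3662 + sqrt(3) ≈ 3663.7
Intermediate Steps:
V(A, E) = sqrt(E)
v(P) = sqrt(3)
d = -3662
v(-15) - d = sqrt(3) - 1*(-3662) = sqrt(3) + 3662 = 3662 + sqrt(3)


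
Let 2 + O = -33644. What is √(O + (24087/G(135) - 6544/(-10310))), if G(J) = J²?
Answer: I*√651768031613103/139185 ≈ 183.42*I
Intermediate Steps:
O = -33646 (O = -2 - 33644 = -33646)
√(O + (24087/G(135) - 6544/(-10310))) = √(-33646 + (24087/(135²) - 6544/(-10310))) = √(-33646 + (24087/18225 - 6544*(-1/10310))) = √(-33646 + (24087*(1/18225) + 3272/5155)) = √(-33646 + (8029/6075 + 3272/5155)) = √(-33646 + 12253379/6263325) = √(-210723579571/6263325) = I*√651768031613103/139185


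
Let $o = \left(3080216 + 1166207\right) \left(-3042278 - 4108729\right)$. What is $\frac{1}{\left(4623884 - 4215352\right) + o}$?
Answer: $- \frac{1}{30366200189429} \approx -3.2931 \cdot 10^{-14}$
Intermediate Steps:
$o = -30366200597961$ ($o = 4246423 \left(-3042278 - 4108729\right) = 4246423 \left(-7151007\right) = -30366200597961$)
$\frac{1}{\left(4623884 - 4215352\right) + o} = \frac{1}{\left(4623884 - 4215352\right) - 30366200597961} = \frac{1}{408532 - 30366200597961} = \frac{1}{-30366200189429} = - \frac{1}{30366200189429}$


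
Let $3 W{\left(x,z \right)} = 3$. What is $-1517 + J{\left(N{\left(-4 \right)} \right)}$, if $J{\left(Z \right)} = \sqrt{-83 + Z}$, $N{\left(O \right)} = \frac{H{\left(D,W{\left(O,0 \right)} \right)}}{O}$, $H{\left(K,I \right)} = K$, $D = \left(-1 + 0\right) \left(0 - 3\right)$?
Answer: $-1517 + \frac{i \sqrt{335}}{2} \approx -1517.0 + 9.1515 i$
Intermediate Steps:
$W{\left(x,z \right)} = 1$ ($W{\left(x,z \right)} = \frac{1}{3} \cdot 3 = 1$)
$D = 3$ ($D = \left(-1\right) \left(-3\right) = 3$)
$N{\left(O \right)} = \frac{3}{O}$
$-1517 + J{\left(N{\left(-4 \right)} \right)} = -1517 + \sqrt{-83 + \frac{3}{-4}} = -1517 + \sqrt{-83 + 3 \left(- \frac{1}{4}\right)} = -1517 + \sqrt{-83 - \frac{3}{4}} = -1517 + \sqrt{- \frac{335}{4}} = -1517 + \frac{i \sqrt{335}}{2}$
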